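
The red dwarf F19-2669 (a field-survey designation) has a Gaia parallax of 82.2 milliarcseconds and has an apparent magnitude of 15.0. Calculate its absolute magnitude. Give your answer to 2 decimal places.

M ≈ 14.57

p = 82.2 mas = 0.0822″ → d = 1/p = 12.17 pc
5 log₁₀(d/10 pc) = 5 log₁₀(12.17) − 5 = 0.426
M = m − 5 log₁₀(d/10) = 15.0 − 0.426 = 14.574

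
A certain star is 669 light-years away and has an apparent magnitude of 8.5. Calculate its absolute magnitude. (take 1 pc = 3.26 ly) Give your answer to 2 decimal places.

d = 669 ly / 3.26 = 205.2 pc
5 log₁₀(d/10 pc) = 5 log₁₀(205.2) − 5 = 6.561
M = m − 5 log₁₀(d/10) = 8.5 − 6.561 = 1.939

M ≈ 1.94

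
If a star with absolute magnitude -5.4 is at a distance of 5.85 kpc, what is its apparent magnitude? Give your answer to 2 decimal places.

d = 5.85 kpc = 5850 pc
m = M + 5 log₁₀ d − 5 = -5.4 + 5·3.7672 − 5 = 8.436

m ≈ 8.44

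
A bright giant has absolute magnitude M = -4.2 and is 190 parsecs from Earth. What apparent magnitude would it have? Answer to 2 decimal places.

m ≈ 2.19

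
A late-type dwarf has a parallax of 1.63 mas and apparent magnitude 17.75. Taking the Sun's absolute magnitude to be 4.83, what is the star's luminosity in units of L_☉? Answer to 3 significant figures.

L/L_☉ ≈ 0.0256

d = 1/p = 1000/1.63 mas = 613.5 pc
M = m − 5 log₁₀ d + 5 = 17.75 − 5·2.7878 + 5 = 8.811
M − M_☉ = 8.811 − 4.83 = 3.981
L/L_☉ = 10^(−0.4 × 3.981) = 0.02556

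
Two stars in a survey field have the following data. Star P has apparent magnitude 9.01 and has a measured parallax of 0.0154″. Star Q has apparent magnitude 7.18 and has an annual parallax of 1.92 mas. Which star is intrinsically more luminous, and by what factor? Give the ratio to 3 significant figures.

Star P: d = 1/p = 1/0.0154″ = 64.94 pc
Star P: M = m − 5 log₁₀ d + 5 = 9.01 − 5·1.8125 + 5 = 4.948
Star Q: p = 1.92 mas = 1.92×10^-3″ → d = 1/p = 520.8 pc
Star Q: M = m − 5 log₁₀ d + 5 = 7.18 − 5·2.7167 + 5 = -1.403
ΔM = M_P − M_Q = 4.948 − (-1.403) = 6.351; smaller M is more luminous → Star Q.
L ratio = 10^(0.4 |ΔM|) = 10^2.540 = 347.1

Star Q is more luminous, by a factor of 347.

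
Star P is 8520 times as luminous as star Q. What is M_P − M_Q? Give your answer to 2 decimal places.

Pogson: ΔM = −2.5 log₁₀(ratio) = −2.5 log₁₀(8520) = −2.5 × 3.9304 = -9.826
Star P is brighter, so it has the smaller magnitude: the difference is negative.

M_P − M_Q ≈ -9.83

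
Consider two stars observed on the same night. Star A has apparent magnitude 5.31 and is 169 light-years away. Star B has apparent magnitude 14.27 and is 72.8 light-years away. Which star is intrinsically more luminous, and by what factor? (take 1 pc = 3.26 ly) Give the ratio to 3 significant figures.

Star A: d = 169 ly / 3.26 = 51.84 pc
Star A: M = m − 5 log₁₀ d + 5 = 5.31 − 5·1.7147 + 5 = 1.737
Star B: d = 72.8 ly / 3.26 = 22.33 pc
Star B: M = m − 5 log₁₀ d + 5 = 14.27 − 5·1.3489 + 5 = 12.525
ΔM = M_A − M_B = 1.737 − (12.525) = -10.789; smaller M is more luminous → Star A.
L ratio = 10^(0.4 |ΔM|) = 10^4.316 = 20680

Star A is more luminous, by a factor of 20700.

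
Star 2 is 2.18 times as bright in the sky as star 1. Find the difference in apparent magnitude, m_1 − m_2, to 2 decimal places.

Pogson: Δm = −2.5 log₁₀(ratio) = −2.5 log₁₀(2.18) = −2.5 × 0.3385 = -0.846
Star 2 is brighter so has the smaller magnitude: m_1 − m_2 is positive.

m_1 − m_2 ≈ 0.85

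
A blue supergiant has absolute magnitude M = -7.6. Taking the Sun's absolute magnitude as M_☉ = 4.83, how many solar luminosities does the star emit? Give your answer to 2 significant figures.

L/L_☉ ≈ 94000

M − M_☉ = -7.6 − 4.83 = -12.430
L/L_☉ = 10^(−0.4 (M − M_☉)) = 10^4.972 = 93760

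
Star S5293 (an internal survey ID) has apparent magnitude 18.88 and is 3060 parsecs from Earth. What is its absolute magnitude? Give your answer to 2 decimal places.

5 log₁₀(d/10 pc) = 5 log₁₀(3060) − 5 = 12.429
M = m − 5 log₁₀(d/10) = 18.88 − 12.429 = 6.451

M ≈ 6.45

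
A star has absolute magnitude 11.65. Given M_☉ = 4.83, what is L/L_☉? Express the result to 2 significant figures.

L/L_☉ ≈ 1.9×10^-3

M − M_☉ = 11.65 − 4.83 = 6.820
L/L_☉ = 10^(−0.4 (M − M_☉)) = 10^-2.728 = 1.871×10^-3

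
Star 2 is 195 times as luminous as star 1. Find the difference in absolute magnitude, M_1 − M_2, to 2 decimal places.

M_1 − M_2 ≈ 5.73

Pogson: ΔM = −2.5 log₁₀(ratio) = −2.5 log₁₀(195) = −2.5 × 2.2900 = -5.725
Star 2 is brighter so has the smaller magnitude: M_1 − M_2 is positive.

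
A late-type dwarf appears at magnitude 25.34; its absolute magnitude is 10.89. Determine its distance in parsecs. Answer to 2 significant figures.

d ≈ 7800 pc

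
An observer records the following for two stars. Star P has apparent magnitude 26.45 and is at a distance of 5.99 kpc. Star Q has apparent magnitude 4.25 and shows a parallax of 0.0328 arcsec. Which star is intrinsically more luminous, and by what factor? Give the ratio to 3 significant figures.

Star P: d = 5.99 kpc = 5990 pc
Star P: M = m − 5 log₁₀ d + 5 = 26.45 − 5·3.7774 + 5 = 12.563
Star Q: d = 1/p = 1/0.0328″ = 30.49 pc
Star Q: M = m − 5 log₁₀ d + 5 = 4.25 − 5·1.4841 + 5 = 1.829
ΔM = M_P − M_Q = 12.563 − (1.829) = 10.733; smaller M is more luminous → Star Q.
L ratio = 10^(0.4 |ΔM|) = 10^4.293 = 19650

Star Q is more luminous, by a factor of 19700.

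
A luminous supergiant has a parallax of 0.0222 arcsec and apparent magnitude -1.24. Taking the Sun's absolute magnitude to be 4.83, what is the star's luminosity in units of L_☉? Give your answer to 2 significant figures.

L/L_☉ ≈ 5400

d = 1/p = 1/0.0222″ = 45.05 pc
M = m − 5 log₁₀ d + 5 = -1.24 − 5·1.6536 + 5 = -4.508
M − M_☉ = -4.508 − 4.83 = -9.338
L/L_☉ = 10^(−0.4 × -9.338) = 5436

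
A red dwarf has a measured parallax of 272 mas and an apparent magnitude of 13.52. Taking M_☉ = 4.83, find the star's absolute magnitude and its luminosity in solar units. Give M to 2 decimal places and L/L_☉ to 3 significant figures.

d = 1/p = 1000/272 mas = 3.676 pc
M = m − 5 log₁₀ d + 5 = 13.52 − 5·0.5654 + 5 = 15.693
M − M_☉ = 15.693 − 4.83 = 10.863
L/L_☉ = 10^(−0.4 × 10.863) = 4.517×10^-5

M ≈ 15.69; L/L_☉ ≈ 4.52×10^-5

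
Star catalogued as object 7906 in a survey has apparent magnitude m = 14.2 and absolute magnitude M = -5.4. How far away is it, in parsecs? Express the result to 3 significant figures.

d ≈ 83200 pc

Distance modulus: m − M = 14.2 − (-5.4) = 19.600
m − M = 5 log₁₀ d − 5
log₁₀ d = (m − M)/5 + 1 = 4.9200
d = 10^4.9200 = 83180 pc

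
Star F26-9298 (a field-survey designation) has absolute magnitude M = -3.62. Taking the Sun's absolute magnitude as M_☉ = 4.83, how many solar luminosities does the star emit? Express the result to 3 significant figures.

L/L_☉ ≈ 2400

M − M_☉ = -3.62 − 4.83 = -8.450
L/L_☉ = 10^(−0.4 (M − M_☉)) = 10^3.380 = 2399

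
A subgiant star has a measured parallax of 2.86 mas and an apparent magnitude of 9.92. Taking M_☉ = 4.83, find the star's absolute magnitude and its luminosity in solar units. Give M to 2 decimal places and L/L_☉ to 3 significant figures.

d = 1/p = 1000/2.86 mas = 349.7 pc
M = m − 5 log₁₀ d + 5 = 9.92 − 5·2.5436 + 5 = 2.202
M − M_☉ = 2.202 − 4.83 = -2.628
L/L_☉ = 10^(−0.4 × -2.628) = 11.25

M ≈ 2.20; L/L_☉ ≈ 11.3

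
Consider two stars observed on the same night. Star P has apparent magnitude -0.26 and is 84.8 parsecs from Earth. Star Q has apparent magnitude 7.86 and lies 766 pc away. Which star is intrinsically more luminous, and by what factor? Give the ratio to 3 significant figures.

Star P is more luminous, by a factor of 21.7.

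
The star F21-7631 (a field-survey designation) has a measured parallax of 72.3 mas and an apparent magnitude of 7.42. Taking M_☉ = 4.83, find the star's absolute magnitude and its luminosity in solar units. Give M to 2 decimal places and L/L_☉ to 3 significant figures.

d = 1/p = 1000/72.3 mas = 13.83 pc
M = m − 5 log₁₀ d + 5 = 7.42 − 5·1.1409 + 5 = 6.716
M − M_☉ = 6.716 − 4.83 = 1.886
L/L_☉ = 10^(−0.4 × 1.886) = 0.1761

M ≈ 6.72; L/L_☉ ≈ 0.176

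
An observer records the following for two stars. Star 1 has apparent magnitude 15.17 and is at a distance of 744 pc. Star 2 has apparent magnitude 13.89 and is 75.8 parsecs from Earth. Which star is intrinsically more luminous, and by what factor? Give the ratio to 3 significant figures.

Star 1 is more luminous, by a factor of 29.6.

Star 1: M = m − 5 log₁₀ d + 5 = 15.17 − 5·2.8716 + 5 = 5.812
Star 2: M = m − 5 log₁₀ d + 5 = 13.89 − 5·1.8797 + 5 = 9.492
ΔM = M_1 − M_2 = 5.812 − (9.492) = -3.680; smaller M is more luminous → Star 1.
L ratio = 10^(0.4 |ΔM|) = 10^1.472 = 29.64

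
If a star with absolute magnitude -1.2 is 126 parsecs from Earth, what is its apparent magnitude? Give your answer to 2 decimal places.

m ≈ 4.30

m = M + 5 log₁₀ d − 5 = -1.2 + 5·2.1004 − 5 = 4.302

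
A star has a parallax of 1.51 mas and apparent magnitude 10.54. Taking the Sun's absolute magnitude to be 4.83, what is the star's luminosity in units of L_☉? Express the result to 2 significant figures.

d = 1/p = 1000/1.51 mas = 662.3 pc
M = m − 5 log₁₀ d + 5 = 10.54 − 5·2.8210 + 5 = 1.435
M − M_☉ = 1.435 − 4.83 = -3.395
L/L_☉ = 10^(−0.4 × -3.395) = 22.81

L/L_☉ ≈ 23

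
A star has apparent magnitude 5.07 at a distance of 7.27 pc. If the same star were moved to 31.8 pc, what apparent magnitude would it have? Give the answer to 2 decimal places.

Flux ∝ 1/d², so Δm = 5 log₁₀(d₂/d₁) = 5 log₁₀(31.8/7.27) = 3.204
m₂ = m₁ + Δm = 5.07 + (3.204) = 8.274

m ≈ 8.27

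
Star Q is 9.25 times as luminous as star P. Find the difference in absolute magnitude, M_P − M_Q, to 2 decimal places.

M_P − M_Q ≈ 2.42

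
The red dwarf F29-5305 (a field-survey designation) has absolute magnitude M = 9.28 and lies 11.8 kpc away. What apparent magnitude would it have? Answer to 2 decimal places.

d = 11.8 kpc = 11800 pc
m = M + 5 log₁₀ d − 5 = 9.28 + 5·4.0719 − 5 = 24.639

m ≈ 24.64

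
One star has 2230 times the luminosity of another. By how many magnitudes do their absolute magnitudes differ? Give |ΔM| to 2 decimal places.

|ΔM| ≈ 8.37

Pogson: ΔM = −2.5 log₁₀(ratio) = −2.5 log₁₀(2230) = −2.5 × 3.3483 = -8.371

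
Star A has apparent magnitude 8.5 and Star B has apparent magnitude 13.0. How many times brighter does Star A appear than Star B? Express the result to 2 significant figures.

Magnitude difference = -4.5
Flux ratio = 10^(−0.4 Δm) = 10^(−0.4 × -4.5) = 10^1.800 = 63.10

63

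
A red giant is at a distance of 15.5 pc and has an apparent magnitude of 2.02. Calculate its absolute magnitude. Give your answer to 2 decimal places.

M ≈ 1.07

5 log₁₀(d/10 pc) = 5 log₁₀(15.50) − 5 = 0.952
M = m − 5 log₁₀(d/10) = 2.02 − 0.952 = 1.068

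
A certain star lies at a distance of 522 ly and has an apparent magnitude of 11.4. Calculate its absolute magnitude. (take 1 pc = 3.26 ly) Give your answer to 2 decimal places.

M ≈ 5.38

d = 522 ly / 3.26 = 160.1 pc
5 log₁₀(d/10 pc) = 5 log₁₀(160.1) − 5 = 6.022
M = m − 5 log₁₀(d/10) = 11.4 − 6.022 = 5.378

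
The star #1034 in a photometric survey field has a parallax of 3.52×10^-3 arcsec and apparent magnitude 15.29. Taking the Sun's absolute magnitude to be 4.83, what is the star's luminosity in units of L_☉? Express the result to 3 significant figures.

d = 1/p = 1/3.52×10^-3″ = 284.1 pc
M = m − 5 log₁₀ d + 5 = 15.29 − 5·2.4535 + 5 = 8.023
M − M_☉ = 8.023 − 4.83 = 3.193
L/L_☉ = 10^(−0.4 × 3.193) = 0.05283

L/L_☉ ≈ 0.0528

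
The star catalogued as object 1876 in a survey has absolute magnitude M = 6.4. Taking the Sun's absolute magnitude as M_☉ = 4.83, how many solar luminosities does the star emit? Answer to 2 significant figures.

M − M_☉ = 6.4 − 4.83 = 1.570
L/L_☉ = 10^(−0.4 (M − M_☉)) = 10^-0.628 = 0.2355

L/L_☉ ≈ 0.24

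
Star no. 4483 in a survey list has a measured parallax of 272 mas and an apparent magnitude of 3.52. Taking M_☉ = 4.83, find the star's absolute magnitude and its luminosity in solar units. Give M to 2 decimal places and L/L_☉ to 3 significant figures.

d = 1/p = 1000/272 mas = 3.676 pc
M = m − 5 log₁₀ d + 5 = 3.52 − 5·0.5654 + 5 = 5.693
M − M_☉ = 5.693 − 4.83 = 0.863
L/L_☉ = 10^(−0.4 × 0.863) = 0.4517

M ≈ 5.69; L/L_☉ ≈ 0.452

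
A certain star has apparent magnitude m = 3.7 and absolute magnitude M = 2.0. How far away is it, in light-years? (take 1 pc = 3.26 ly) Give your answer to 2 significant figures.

Distance modulus: m − M = 3.7 − (2.0) = 1.700
m − M = 5 log₁₀ d − 5
log₁₀ d = (m − M)/5 + 1 = 1.3400
d = 10^1.3400 = 21.88 pc
= 71.32 ly

d ≈ 71 ly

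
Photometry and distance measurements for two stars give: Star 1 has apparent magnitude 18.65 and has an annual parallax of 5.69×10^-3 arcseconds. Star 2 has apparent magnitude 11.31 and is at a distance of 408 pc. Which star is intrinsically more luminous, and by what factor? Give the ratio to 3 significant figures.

Star 2 is more luminous, by a factor of 4650.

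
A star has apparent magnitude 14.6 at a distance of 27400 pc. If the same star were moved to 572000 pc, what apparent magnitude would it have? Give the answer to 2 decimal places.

m ≈ 21.20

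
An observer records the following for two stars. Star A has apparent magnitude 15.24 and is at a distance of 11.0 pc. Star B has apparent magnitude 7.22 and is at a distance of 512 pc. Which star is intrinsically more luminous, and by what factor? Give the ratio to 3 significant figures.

Star B is more luminous, by a factor of 3.50×10^6.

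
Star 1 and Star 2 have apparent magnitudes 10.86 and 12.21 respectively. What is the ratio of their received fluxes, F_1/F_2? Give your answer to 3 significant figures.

Magnitude difference = -1.35
Flux ratio = 10^(−0.4 Δm) = 10^(−0.4 × -1.35) = 10^0.540 = 3.467

F_1/F_2 ≈ 3.47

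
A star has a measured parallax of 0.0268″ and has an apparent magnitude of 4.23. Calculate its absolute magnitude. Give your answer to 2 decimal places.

M ≈ 1.37

d = 1/p = 1/0.0268″ = 37.31 pc
5 log₁₀(d/10 pc) = 5 log₁₀(37.31) − 5 = 2.859
M = m − 5 log₁₀(d/10) = 4.23 − 2.859 = 1.371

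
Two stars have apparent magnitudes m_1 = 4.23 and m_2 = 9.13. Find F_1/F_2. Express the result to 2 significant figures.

F_1/F_2 ≈ 91

Δm = 4.23 − (9.13) = -4.90
Flux ratio = 10^(−0.4 Δm) = 10^(−0.4 × -4.90) = 10^1.960 = 91.20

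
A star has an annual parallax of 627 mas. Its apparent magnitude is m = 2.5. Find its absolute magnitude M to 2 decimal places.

p = 627 mas = 0.627″ → d = 1/p = 1.595 pc
5 log₁₀(d/10 pc) = 5 log₁₀(1.595) − 5 = -3.986
M = m − 5 log₁₀(d/10) = 2.5 + 3.986 = 6.486

M ≈ 6.49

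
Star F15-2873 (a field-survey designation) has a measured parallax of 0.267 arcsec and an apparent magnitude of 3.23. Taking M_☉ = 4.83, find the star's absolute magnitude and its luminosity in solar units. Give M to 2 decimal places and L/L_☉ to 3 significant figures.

M ≈ 5.36; L/L_☉ ≈ 0.612

d = 1/p = 1/0.267″ = 3.745 pc
M = m − 5 log₁₀ d + 5 = 3.23 − 5·0.5735 + 5 = 5.363
M − M_☉ = 5.363 − 4.83 = 0.533
L/L_☉ = 10^(−0.4 × 0.533) = 0.6123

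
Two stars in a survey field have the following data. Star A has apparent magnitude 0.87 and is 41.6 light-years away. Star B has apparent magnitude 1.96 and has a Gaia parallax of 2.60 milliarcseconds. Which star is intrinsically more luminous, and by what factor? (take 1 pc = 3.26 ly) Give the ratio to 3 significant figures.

Star B is more luminous, by a factor of 333.

Star A: d = 41.6 ly / 3.26 = 12.76 pc
Star A: M = m − 5 log₁₀ d + 5 = 0.87 − 5·1.1059 + 5 = 0.341
Star B: p = 2.60 mas = 2.60×10^-3″ → d = 1/p = 384.6 pc
Star B: M = m − 5 log₁₀ d + 5 = 1.96 − 5·2.5850 + 5 = -5.965
ΔM = M_A − M_B = 0.341 − (-5.965) = 6.306; smaller M is more luminous → Star B.
L ratio = 10^(0.4 |ΔM|) = 10^2.522 = 332.9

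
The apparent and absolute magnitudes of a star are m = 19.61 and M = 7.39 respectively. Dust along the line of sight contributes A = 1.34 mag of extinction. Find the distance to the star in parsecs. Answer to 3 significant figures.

m − M = 5 log₁₀(d/10 pc) + A  ⇒  19.61 − (7.39) − 1.34 = 5 log₁₀(d/10)
10.880 = 5 log₁₀(d/10)
log₁₀ d = (m − M − A)/5 + 1 = 3.1760
d = 10^3.1760 = 1500 pc

d ≈ 1500 pc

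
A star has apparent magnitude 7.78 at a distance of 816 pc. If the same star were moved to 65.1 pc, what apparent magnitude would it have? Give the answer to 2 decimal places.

Flux ∝ 1/d², so Δm = 5 log₁₀(d₂/d₁) = 5 log₁₀(65.1/816) = -5.491
m₂ = m₁ + Δm = 7.78 + (-5.491) = 2.289

m ≈ 2.29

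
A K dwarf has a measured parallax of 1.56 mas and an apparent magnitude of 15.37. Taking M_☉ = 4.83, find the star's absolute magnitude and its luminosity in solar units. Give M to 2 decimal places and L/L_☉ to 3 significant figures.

d = 1/p = 1000/1.56 mas = 641.0 pc
M = m − 5 log₁₀ d + 5 = 15.37 − 5·2.8069 + 5 = 6.336
M − M_☉ = 6.336 − 4.83 = 1.506
L/L_☉ = 10^(−0.4 × 1.506) = 0.2499

M ≈ 6.34; L/L_☉ ≈ 0.250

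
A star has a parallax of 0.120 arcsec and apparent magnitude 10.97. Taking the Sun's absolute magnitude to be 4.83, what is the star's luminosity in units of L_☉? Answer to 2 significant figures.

L/L_☉ ≈ 2.4×10^-3

d = 1/p = 1/0.120″ = 8.333 pc
M = m − 5 log₁₀ d + 5 = 10.97 − 5·0.9208 + 5 = 11.366
M − M_☉ = 11.366 − 4.83 = 6.536
L/L_☉ = 10^(−0.4 × 6.536) = 2.430×10^-3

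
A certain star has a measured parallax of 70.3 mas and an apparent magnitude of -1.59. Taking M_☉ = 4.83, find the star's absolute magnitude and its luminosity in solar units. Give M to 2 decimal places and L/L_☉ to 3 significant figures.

M ≈ -2.36; L/L_☉ ≈ 748

d = 1/p = 1000/70.3 mas = 14.22 pc
M = m − 5 log₁₀ d + 5 = -1.59 − 5·1.1530 + 5 = -2.355
M − M_☉ = -2.355 − 4.83 = -7.185
L/L_☉ = 10^(−0.4 × -7.185) = 748.3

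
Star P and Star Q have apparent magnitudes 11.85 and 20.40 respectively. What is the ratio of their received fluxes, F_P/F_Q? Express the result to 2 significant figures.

F_P/F_Q ≈ 2600

Magnitude difference = -8.55
Flux ratio = 10^(−0.4 Δm) = 10^(−0.4 × -8.55) = 10^3.420 = 2630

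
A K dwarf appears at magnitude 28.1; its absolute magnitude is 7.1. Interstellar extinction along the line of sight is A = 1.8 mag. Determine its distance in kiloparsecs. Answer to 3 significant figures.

d ≈ 69.2 kpc

m − M = 5 log₁₀(d/10 pc) + A  ⇒  28.1 − (7.1) − 1.8 = 5 log₁₀(d/10)
19.200 = 5 log₁₀(d/10)
log₁₀ d = (m − M − A)/5 + 1 = 4.8400
d = 10^4.8400 = 69180 pc
= 69.18 kpc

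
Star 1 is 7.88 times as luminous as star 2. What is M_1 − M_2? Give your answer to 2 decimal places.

Pogson: ΔM = −2.5 log₁₀(ratio) = −2.5 log₁₀(7.88) = −2.5 × 0.8965 = -2.241
Star 1 is brighter, so it has the smaller magnitude: the difference is negative.

M_1 − M_2 ≈ -2.24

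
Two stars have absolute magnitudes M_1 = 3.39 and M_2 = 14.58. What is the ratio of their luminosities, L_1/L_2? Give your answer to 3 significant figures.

L_1/L_2 ≈ 29900

ΔM = M_1 − M_2 = -11.19
L_1/L_2 = 10^(−0.4 ΔM) = 10^4.476 = 29920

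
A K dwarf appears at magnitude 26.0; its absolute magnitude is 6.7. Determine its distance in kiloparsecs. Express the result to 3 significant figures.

d ≈ 72.4 kpc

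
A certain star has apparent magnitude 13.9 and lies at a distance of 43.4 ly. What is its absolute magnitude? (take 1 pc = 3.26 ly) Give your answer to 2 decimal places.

M ≈ 13.28

d = 43.4 ly / 3.26 = 13.31 pc
5 log₁₀(d/10 pc) = 5 log₁₀(13.31) − 5 = 0.621
M = m − 5 log₁₀(d/10) = 13.9 − 0.621 = 13.279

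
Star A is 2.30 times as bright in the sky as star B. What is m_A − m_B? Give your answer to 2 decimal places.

Pogson: Δm = −2.5 log₁₀(ratio) = −2.5 log₁₀(2.30) = −2.5 × 0.3617 = -0.904
Star A is brighter, so it has the smaller magnitude: the difference is negative.

m_A − m_B ≈ -0.90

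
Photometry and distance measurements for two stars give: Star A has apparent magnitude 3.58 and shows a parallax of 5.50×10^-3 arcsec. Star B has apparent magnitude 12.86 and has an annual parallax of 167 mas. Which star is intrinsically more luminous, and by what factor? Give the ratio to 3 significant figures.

Star A is more luminous, by a factor of 4.75×10^6.

Star A: d = 1/p = 1/5.50×10^-3″ = 181.8 pc
Star A: M = m − 5 log₁₀ d + 5 = 3.58 − 5·2.2596 + 5 = -2.718
Star B: p = 167 mas = 0.167″ → d = 1/p = 5.988 pc
Star B: M = m − 5 log₁₀ d + 5 = 12.86 − 5·0.7773 + 5 = 13.974
ΔM = M_A − M_B = -2.718 − (13.974) = -16.692; smaller M is more luminous → Star A.
L ratio = 10^(0.4 |ΔM|) = 10^6.677 = 4.750×10^6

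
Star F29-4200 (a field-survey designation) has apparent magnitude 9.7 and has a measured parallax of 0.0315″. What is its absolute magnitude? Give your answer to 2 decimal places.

M ≈ 7.19

d = 1/p = 1/0.0315″ = 31.75 pc
5 log₁₀(d/10 pc) = 5 log₁₀(31.75) − 5 = 2.508
M = m − 5 log₁₀(d/10) = 9.7 − 2.508 = 7.192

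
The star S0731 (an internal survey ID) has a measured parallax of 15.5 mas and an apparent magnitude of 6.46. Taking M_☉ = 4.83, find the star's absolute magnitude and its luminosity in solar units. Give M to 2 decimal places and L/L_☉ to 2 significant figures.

d = 1/p = 1000/15.5 mas = 64.52 pc
M = m − 5 log₁₀ d + 5 = 6.46 − 5·1.8097 + 5 = 2.412
M − M_☉ = 2.412 − 4.83 = -2.418
L/L_☉ = 10^(−0.4 × -2.418) = 9.275

M ≈ 2.41; L/L_☉ ≈ 9.3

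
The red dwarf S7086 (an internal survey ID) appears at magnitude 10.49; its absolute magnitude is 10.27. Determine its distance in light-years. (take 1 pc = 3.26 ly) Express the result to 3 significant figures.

Distance modulus: m − M = 10.49 − (10.27) = 0.220
m − M = 5 log₁₀ d − 5
log₁₀ d = (m − M)/5 + 1 = 1.0440
d = 10^1.0440 = 11.07 pc
= 36.08 ly

d ≈ 36.1 ly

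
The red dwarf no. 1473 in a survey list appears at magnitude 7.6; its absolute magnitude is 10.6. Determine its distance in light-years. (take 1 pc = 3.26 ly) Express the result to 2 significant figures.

Distance modulus: m − M = 7.6 − (10.6) = -3.000
m − M = 5 log₁₀ d − 5
log₁₀ d = (m − M)/5 + 1 = 0.4000
d = 10^0.4000 = 2.512 pc
= 8.189 ly

d ≈ 8.2 ly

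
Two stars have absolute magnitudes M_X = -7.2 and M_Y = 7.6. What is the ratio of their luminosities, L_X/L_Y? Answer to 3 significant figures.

L_X/L_Y ≈ 832000

ΔM = M_X − M_Y = -14.8
L_X/L_Y = 10^(−0.4 ΔM) = 10^5.920 = 831800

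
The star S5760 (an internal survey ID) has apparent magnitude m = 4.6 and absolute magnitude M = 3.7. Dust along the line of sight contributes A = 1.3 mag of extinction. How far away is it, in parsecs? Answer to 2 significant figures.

d ≈ 8.3 pc

m − M = 5 log₁₀(d/10 pc) + A  ⇒  4.6 − (3.7) − 1.3 = 5 log₁₀(d/10)
-0.400 = 5 log₁₀(d/10)
log₁₀ d = (m − M − A)/5 + 1 = 0.9200
d = 10^0.9200 = 8.318 pc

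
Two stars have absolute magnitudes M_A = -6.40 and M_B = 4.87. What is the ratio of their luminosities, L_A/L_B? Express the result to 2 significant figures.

L_A/L_B ≈ 32000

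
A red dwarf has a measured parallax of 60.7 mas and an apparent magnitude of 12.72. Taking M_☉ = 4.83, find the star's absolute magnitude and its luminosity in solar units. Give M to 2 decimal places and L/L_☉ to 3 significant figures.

d = 1/p = 1000/60.7 mas = 16.47 pc
M = m − 5 log₁₀ d + 5 = 12.72 − 5·1.2168 + 5 = 11.636
M − M_☉ = 11.636 − 4.83 = 6.806
L/L_☉ = 10^(−0.4 × 6.806) = 1.895×10^-3

M ≈ 11.64; L/L_☉ ≈ 1.90×10^-3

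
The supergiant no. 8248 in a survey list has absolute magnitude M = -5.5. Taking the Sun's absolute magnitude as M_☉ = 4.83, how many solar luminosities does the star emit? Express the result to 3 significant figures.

M − M_☉ = -5.5 − 4.83 = -10.330
L/L_☉ = 10^(−0.4 (M − M_☉)) = 10^4.132 = 13550

L/L_☉ ≈ 13600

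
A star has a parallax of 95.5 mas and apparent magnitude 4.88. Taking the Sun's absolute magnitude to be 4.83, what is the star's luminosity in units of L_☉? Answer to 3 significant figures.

d = 1/p = 1000/95.5 mas = 10.47 pc
M = m − 5 log₁₀ d + 5 = 4.88 − 5·1.0200 + 5 = 4.780
M − M_☉ = 4.780 − 4.83 = -0.050
L/L_☉ = 10^(−0.4 × -0.050) = 1.047

L/L_☉ ≈ 1.05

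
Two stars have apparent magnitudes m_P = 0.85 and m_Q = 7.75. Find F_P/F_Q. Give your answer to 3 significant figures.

F_P/F_Q ≈ 575

Magnitude difference = -6.90
Flux ratio = 10^(−0.4 Δm) = 10^(−0.4 × -6.90) = 10^2.760 = 575.4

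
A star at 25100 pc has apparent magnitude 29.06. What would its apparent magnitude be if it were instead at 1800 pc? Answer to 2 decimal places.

Flux ∝ 1/d², so Δm = 5 log₁₀(d₂/d₁) = 5 log₁₀(1800/25100) = -5.722
m₂ = m₁ + Δm = 29.06 + (-5.722) = 23.338

m ≈ 23.34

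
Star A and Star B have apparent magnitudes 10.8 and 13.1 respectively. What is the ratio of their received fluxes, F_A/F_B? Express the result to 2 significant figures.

F_A/F_B ≈ 8.3

Magnitude difference = -2.3
Flux ratio = 10^(−0.4 Δm) = 10^(−0.4 × -2.3) = 10^0.920 = 8.318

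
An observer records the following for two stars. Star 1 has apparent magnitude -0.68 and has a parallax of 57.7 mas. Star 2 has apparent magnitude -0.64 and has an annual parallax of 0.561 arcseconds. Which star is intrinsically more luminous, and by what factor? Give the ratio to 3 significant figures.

Star 1: p = 57.7 mas = 0.0577″ → d = 1/p = 17.33 pc
Star 1: M = m − 5 log₁₀ d + 5 = -0.68 − 5·1.2388 + 5 = -1.874
Star 2: d = 1/p = 1/0.561″ = 1.783 pc
Star 2: M = m − 5 log₁₀ d + 5 = -0.64 − 5·0.2510 + 5 = 3.105
ΔM = M_1 − M_2 = -1.874 − (3.105) = -4.979; smaller M is more luminous → Star 1.
L ratio = 10^(0.4 |ΔM|) = 10^1.992 = 98.08

Star 1 is more luminous, by a factor of 98.1.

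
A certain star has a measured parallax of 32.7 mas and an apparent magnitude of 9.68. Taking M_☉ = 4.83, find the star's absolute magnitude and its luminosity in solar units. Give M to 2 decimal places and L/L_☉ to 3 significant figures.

M ≈ 7.25; L/L_☉ ≈ 0.107

d = 1/p = 1000/32.7 mas = 30.58 pc
M = m − 5 log₁₀ d + 5 = 9.68 − 5·1.4855 + 5 = 7.253
M − M_☉ = 7.253 − 4.83 = 2.423
L/L_☉ = 10^(−0.4 × 2.423) = 0.1074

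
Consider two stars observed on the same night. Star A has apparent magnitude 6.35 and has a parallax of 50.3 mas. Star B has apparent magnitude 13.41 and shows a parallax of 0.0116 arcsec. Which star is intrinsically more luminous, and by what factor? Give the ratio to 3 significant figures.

Star A: p = 50.3 mas = 0.0503″ → d = 1/p = 19.88 pc
Star A: M = m − 5 log₁₀ d + 5 = 6.35 − 5·1.2984 + 5 = 4.858
Star B: d = 1/p = 1/0.0116″ = 86.21 pc
Star B: M = m − 5 log₁₀ d + 5 = 13.41 − 5·1.9355 + 5 = 8.732
ΔM = M_A − M_B = 4.858 − (8.732) = -3.874; smaller M is more luminous → Star A.
L ratio = 10^(0.4 |ΔM|) = 10^1.550 = 35.46

Star A is more luminous, by a factor of 35.5.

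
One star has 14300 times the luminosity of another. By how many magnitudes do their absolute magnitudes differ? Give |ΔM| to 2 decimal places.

|ΔM| ≈ 10.39

Pogson: ΔM = −2.5 log₁₀(ratio) = −2.5 log₁₀(14300) = −2.5 × 4.1553 = -10.388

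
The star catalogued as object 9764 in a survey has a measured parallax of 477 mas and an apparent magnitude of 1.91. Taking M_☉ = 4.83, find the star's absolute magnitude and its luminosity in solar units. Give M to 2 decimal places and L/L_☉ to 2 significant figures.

M ≈ 5.30; L/L_☉ ≈ 0.65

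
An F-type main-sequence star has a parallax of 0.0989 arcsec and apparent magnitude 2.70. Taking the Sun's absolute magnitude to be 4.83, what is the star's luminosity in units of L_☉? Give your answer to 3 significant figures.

L/L_☉ ≈ 7.27

d = 1/p = 1/0.0989″ = 10.11 pc
M = m − 5 log₁₀ d + 5 = 2.70 − 5·1.0048 + 5 = 2.676
M − M_☉ = 2.676 − 4.83 = -2.154
L/L_☉ = 10^(−0.4 × -2.154) = 7.271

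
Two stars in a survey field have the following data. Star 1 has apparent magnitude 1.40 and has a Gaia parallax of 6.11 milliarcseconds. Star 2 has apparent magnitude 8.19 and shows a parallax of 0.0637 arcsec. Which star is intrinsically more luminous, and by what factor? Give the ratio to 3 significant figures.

Star 1 is more luminous, by a factor of 56500.

Star 1: p = 6.11 mas = 6.11×10^-3″ → d = 1/p = 163.7 pc
Star 1: M = m − 5 log₁₀ d + 5 = 1.40 − 5·2.2140 + 5 = -4.670
Star 2: d = 1/p = 1/0.0637″ = 15.70 pc
Star 2: M = m − 5 log₁₀ d + 5 = 8.19 − 5·1.1959 + 5 = 7.211
ΔM = M_1 − M_2 = -4.670 − (7.211) = -11.880; smaller M is more luminous → Star 1.
L ratio = 10^(0.4 |ΔM|) = 10^4.752 = 56520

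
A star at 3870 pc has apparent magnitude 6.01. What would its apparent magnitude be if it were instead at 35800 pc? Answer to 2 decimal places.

m ≈ 10.84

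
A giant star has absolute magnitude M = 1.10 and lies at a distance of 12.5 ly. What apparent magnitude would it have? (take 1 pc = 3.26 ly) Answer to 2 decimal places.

m ≈ -0.98

d = 12.5 ly / 3.26 = 3.834 pc
m = M + 5 log₁₀ d − 5 = 1.10 + 5·0.5837 − 5 = -0.982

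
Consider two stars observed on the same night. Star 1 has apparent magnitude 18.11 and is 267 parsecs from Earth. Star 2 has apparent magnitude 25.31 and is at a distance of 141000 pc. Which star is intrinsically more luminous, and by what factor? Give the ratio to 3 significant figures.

Star 1: M = m − 5 log₁₀ d + 5 = 18.11 − 5·2.4265 + 5 = 10.977
Star 2: M = m − 5 log₁₀ d + 5 = 25.31 − 5·5.1492 + 5 = 4.564
ΔM = M_1 − M_2 = 10.977 − (4.564) = 6.414; smaller M is more luminous → Star 2.
L ratio = 10^(0.4 |ΔM|) = 10^2.565 = 367.6

Star 2 is more luminous, by a factor of 368.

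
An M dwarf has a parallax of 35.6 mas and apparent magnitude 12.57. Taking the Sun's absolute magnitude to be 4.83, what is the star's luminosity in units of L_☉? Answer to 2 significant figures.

L/L_☉ ≈ 6.3×10^-3

d = 1/p = 1000/35.6 mas = 28.09 pc
M = m − 5 log₁₀ d + 5 = 12.57 − 5·1.4486 + 5 = 10.327
M − M_☉ = 10.327 − 4.83 = 5.497
L/L_☉ = 10^(−0.4 × 5.497) = 6.326×10^-3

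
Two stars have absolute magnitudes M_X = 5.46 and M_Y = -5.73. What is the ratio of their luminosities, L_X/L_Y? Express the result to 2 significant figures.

L_X/L_Y ≈ 3.3×10^-5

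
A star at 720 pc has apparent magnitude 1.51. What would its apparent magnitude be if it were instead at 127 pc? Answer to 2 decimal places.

Flux ∝ 1/d², so Δm = 5 log₁₀(d₂/d₁) = 5 log₁₀(127/720) = -3.768
m₂ = m₁ + Δm = 1.51 + (-3.768) = -2.258

m ≈ -2.26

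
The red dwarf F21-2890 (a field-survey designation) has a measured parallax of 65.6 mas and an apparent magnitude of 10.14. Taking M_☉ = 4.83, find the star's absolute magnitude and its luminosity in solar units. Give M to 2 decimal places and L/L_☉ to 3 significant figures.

d = 1/p = 1000/65.6 mas = 15.24 pc
M = m − 5 log₁₀ d + 5 = 10.14 − 5·1.1831 + 5 = 9.225
M − M_☉ = 9.225 − 4.83 = 4.395
L/L_☉ = 10^(−0.4 × 4.395) = 0.01747

M ≈ 9.22; L/L_☉ ≈ 0.0175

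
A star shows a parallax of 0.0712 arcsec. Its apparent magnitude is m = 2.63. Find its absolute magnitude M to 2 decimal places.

M ≈ 1.89

d = 1/p = 1/0.0712″ = 14.04 pc
5 log₁₀(d/10 pc) = 5 log₁₀(14.04) − 5 = 0.738
M = m − 5 log₁₀(d/10) = 2.63 − 0.738 = 1.892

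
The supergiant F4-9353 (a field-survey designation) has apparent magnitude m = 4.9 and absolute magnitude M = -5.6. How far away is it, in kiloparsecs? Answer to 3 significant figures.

d ≈ 1.26 kpc

Distance modulus: m − M = 4.9 − (-5.6) = 10.500
m − M = 5 log₁₀ d − 5
log₁₀ d = (m − M)/5 + 1 = 3.1000
d = 10^3.1000 = 1259 pc
= 1.259 kpc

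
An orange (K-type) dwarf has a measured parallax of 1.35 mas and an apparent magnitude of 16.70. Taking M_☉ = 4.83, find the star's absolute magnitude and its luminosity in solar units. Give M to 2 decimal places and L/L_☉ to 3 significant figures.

d = 1/p = 1000/1.35 mas = 740.7 pc
M = m − 5 log₁₀ d + 5 = 16.70 − 5·2.8697 + 5 = 7.352
M − M_☉ = 7.352 − 4.83 = 2.522
L/L_☉ = 10^(−0.4 × 2.522) = 0.09802

M ≈ 7.35; L/L_☉ ≈ 0.0980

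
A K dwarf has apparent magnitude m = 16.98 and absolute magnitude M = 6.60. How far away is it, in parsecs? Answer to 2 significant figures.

d ≈ 1200 pc

μ = m − M = 10.380
m − M = 5 log₁₀ d − 5
log₁₀ d = (m − M)/5 + 1 = 3.0760
d = 10^3.0760 = 1191 pc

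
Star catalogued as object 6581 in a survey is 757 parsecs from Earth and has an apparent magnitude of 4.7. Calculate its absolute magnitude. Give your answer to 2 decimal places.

5 log₁₀(d/10 pc) = 5 log₁₀(757.0) − 5 = 9.395
M = m − 5 log₁₀(d/10) = 4.7 − 9.395 = -4.695

M ≈ -4.70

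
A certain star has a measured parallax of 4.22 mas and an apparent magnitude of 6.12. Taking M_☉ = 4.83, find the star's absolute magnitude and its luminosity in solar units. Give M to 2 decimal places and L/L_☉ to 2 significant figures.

d = 1/p = 1000/4.22 mas = 237.0 pc
M = m − 5 log₁₀ d + 5 = 6.12 − 5·2.3747 + 5 = -0.753
M − M_☉ = -0.753 − 4.83 = -5.583
L/L_☉ = 10^(−0.4 × -5.583) = 171.1

M ≈ -0.75; L/L_☉ ≈ 170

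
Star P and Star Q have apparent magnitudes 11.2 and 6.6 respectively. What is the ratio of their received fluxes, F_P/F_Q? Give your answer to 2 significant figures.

F_P/F_Q ≈ 0.014

Magnitude difference = 4.6
Flux ratio = 10^(−0.4 Δm) = 10^(−0.4 × 4.6) = 10^-1.840 = 0.01445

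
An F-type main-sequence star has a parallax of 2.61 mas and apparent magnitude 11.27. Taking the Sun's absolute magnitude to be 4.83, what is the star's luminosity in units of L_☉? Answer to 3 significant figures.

d = 1/p = 1000/2.61 mas = 383.1 pc
M = m − 5 log₁₀ d + 5 = 11.27 − 5·2.5834 + 5 = 3.353
M − M_☉ = 3.353 − 4.83 = -1.477
L/L_☉ = 10^(−0.4 × -1.477) = 3.897

L/L_☉ ≈ 3.90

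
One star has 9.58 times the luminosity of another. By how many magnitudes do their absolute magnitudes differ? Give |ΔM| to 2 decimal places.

Pogson: ΔM = −2.5 log₁₀(ratio) = −2.5 log₁₀(9.58) = −2.5 × 0.9814 = -2.453

|ΔM| ≈ 2.45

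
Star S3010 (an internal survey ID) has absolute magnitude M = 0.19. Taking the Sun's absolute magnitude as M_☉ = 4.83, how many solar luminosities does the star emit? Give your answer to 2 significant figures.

M − M_☉ = 0.19 − 4.83 = -4.640
L/L_☉ = 10^(−0.4 (M − M_☉)) = 10^1.856 = 71.78

L/L_☉ ≈ 72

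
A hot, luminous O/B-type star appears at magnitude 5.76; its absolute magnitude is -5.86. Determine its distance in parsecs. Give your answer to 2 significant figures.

d ≈ 2100 pc

μ = m − M = 11.620
m − M = 5 log₁₀ d − 5
log₁₀ d = (m − M)/5 + 1 = 3.3240
d = 10^3.3240 = 2109 pc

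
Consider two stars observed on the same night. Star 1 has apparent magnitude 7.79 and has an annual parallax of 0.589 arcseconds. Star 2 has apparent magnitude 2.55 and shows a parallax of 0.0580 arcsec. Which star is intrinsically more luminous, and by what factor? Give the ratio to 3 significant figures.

Star 1: d = 1/p = 1/0.589″ = 1.698 pc
Star 1: M = m − 5 log₁₀ d + 5 = 7.79 − 5·0.2299 + 5 = 11.641
Star 2: d = 1/p = 1/0.0580″ = 17.24 pc
Star 2: M = m − 5 log₁₀ d + 5 = 2.55 − 5·1.2366 + 5 = 1.367
ΔM = M_1 − M_2 = 11.641 − (1.367) = 10.273; smaller M is more luminous → Star 2.
L ratio = 10^(0.4 |ΔM|) = 10^4.109 = 12860

Star 2 is more luminous, by a factor of 12900.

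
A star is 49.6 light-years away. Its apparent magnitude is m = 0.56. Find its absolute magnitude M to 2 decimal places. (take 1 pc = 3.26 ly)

d = 49.6 ly / 3.26 = 15.21 pc
5 log₁₀(d/10 pc) = 5 log₁₀(15.21) − 5 = 0.911
M = m − 5 log₁₀(d/10) = 0.56 − 0.911 = -0.351

M ≈ -0.35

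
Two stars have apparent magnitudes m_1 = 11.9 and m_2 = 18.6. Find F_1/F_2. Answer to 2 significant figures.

F_1/F_2 ≈ 480

Δm = 11.9 − (18.6) = -6.7
Flux ratio = 10^(−0.4 Δm) = 10^(−0.4 × -6.7) = 10^2.680 = 478.6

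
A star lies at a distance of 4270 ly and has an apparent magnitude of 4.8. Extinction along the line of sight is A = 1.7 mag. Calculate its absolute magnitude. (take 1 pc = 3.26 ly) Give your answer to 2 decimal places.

M ≈ -7.49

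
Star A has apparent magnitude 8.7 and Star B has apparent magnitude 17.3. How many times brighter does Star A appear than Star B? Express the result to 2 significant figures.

2800

Magnitude difference = -8.6
Flux ratio = 10^(−0.4 Δm) = 10^(−0.4 × -8.6) = 10^3.440 = 2754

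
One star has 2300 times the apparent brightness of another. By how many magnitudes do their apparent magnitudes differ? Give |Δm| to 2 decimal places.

Pogson: Δm = −2.5 log₁₀(ratio) = −2.5 log₁₀(2300) = −2.5 × 3.3617 = -8.404

|Δm| ≈ 8.40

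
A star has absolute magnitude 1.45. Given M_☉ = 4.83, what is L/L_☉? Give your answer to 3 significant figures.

L/L_☉ ≈ 22.5

M − M_☉ = 1.45 − 4.83 = -3.380
L/L_☉ = 10^(−0.4 (M − M_☉)) = 10^1.352 = 22.49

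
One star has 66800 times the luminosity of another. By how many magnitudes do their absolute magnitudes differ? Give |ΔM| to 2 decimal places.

|ΔM| ≈ 12.06

Pogson: ΔM = −2.5 log₁₀(ratio) = −2.5 log₁₀(66800) = −2.5 × 4.8248 = -12.062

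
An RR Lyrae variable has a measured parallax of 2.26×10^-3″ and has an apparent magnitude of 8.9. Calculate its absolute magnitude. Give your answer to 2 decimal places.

M ≈ 0.67

d = 1/p = 1/2.26×10^-3″ = 442.5 pc
5 log₁₀(d/10 pc) = 5 log₁₀(442.5) − 5 = 8.229
M = m − 5 log₁₀(d/10) = 8.9 − 8.229 = 0.671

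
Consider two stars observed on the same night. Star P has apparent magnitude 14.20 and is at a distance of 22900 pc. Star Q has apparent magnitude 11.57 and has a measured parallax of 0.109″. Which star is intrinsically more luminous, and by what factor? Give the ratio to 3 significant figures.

Star P is more luminous, by a factor of 553000.

Star P: M = m − 5 log₁₀ d + 5 = 14.20 − 5·4.3598 + 5 = -2.599
Star Q: d = 1/p = 1/0.109″ = 9.174 pc
Star Q: M = m − 5 log₁₀ d + 5 = 11.57 − 5·0.9626 + 5 = 11.757
ΔM = M_P − M_Q = -2.599 − (11.757) = -14.356; smaller M is more luminous → Star P.
L ratio = 10^(0.4 |ΔM|) = 10^5.743 = 552700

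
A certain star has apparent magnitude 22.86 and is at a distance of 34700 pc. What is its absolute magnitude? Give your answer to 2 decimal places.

5 log₁₀(d/10 pc) = 5 log₁₀(34700) − 5 = 17.702
M = m − 5 log₁₀(d/10) = 22.86 − 17.702 = 5.158

M ≈ 5.16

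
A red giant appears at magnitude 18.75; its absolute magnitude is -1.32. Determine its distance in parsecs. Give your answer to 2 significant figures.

d ≈ 100000 pc

Distance modulus: m − M = 18.75 − (-1.32) = 20.070
m − M = 5 log₁₀ d − 5
log₁₀ d = (m − M)/5 + 1 = 5.0140
d = 10^5.0140 = 103300 pc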